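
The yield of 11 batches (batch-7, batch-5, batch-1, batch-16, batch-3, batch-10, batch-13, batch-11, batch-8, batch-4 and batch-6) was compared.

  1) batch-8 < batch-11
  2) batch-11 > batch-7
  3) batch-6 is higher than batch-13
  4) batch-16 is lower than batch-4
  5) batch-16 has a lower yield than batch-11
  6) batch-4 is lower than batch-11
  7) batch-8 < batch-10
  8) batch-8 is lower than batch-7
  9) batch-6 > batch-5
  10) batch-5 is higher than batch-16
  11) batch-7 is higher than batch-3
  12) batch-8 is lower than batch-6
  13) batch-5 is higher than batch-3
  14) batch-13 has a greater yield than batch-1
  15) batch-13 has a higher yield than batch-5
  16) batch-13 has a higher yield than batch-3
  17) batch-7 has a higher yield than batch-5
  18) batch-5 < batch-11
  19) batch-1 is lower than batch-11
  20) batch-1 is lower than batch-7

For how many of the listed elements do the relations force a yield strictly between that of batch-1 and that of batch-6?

1

The relations place batch-1 below batch-6. An element lies strictly between them when it is forced above batch-1 and also forced below batch-6.
Above batch-1: {batch-13, batch-7, batch-11}. Below batch-6: {batch-8, batch-3, batch-16, batch-5, batch-13}.
Intersection: {batch-13} — 1.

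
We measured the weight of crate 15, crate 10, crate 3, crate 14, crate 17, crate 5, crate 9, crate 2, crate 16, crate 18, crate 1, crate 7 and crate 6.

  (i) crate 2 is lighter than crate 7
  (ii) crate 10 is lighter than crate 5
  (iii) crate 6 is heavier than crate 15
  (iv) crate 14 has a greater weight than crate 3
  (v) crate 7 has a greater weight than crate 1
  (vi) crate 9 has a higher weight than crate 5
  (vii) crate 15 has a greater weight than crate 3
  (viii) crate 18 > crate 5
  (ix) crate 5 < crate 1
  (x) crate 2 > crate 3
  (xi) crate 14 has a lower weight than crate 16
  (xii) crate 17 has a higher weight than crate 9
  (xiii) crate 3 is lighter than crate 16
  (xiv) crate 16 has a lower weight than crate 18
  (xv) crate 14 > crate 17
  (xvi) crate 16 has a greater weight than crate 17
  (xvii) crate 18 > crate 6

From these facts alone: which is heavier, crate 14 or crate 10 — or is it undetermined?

crate 14

crate 10 < crate 5 < crate 9 < crate 17 < crate 14, by transitivity through crate 5, crate 9, crate 17.
So crate 14 is heavier.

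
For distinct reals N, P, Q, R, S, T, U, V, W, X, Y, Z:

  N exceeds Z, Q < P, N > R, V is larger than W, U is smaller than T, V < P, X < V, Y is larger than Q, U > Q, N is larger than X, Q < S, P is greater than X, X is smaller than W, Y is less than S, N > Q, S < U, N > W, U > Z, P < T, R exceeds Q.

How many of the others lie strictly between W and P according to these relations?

1

The relations place W below P. An element lies strictly between them when it is forced above W and also forced below P.
Above W: {N, V, T}. Below P: {Q, X, V}.
Intersection: {V} — 1.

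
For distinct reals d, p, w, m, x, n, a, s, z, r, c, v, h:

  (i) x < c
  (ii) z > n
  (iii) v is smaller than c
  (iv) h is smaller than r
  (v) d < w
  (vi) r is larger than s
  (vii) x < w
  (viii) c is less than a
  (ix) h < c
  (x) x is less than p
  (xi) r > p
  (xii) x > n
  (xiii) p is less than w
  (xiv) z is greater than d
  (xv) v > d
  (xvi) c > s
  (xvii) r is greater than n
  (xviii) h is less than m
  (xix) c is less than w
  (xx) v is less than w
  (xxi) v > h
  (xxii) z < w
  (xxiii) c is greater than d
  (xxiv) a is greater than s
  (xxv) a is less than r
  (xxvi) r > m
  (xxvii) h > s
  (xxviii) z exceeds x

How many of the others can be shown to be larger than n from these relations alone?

From n the given relations immediately reach x, z, r.
From those, c, p, w — 6 in total.
From those, a — 7 in total.
No other element is forced above n by the given relations, so the count is 7.

7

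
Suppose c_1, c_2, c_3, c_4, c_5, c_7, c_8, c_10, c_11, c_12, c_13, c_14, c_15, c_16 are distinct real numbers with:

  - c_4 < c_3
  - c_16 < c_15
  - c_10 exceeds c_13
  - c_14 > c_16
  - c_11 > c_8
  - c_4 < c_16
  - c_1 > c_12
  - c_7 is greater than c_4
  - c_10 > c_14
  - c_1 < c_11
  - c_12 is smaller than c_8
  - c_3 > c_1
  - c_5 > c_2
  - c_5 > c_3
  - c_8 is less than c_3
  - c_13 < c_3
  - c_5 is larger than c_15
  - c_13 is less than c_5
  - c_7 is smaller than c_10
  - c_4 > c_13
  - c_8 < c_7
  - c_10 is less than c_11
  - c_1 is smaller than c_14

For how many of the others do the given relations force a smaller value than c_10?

Directly below c_10: c_13, c_14, c_7.
One step further: c_1, c_8, c_4, c_16 (7 so far).
One step further: c_12 (8 so far).
Nothing else is reachable below c_10; 8 in all.

8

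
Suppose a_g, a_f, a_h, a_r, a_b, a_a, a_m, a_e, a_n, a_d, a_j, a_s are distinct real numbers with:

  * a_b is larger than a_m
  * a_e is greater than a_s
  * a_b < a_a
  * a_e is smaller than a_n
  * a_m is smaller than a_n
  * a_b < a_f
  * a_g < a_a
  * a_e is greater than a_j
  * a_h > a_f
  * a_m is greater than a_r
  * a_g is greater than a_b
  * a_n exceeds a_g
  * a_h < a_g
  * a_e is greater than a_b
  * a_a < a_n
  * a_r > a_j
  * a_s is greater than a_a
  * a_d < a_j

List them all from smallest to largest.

Nothing is placed below a_d, so it is least; from there a_d < a_j; a_j < a_r; a_r < a_m; a_m < a_b; a_b < a_f; a_f < a_h; a_h < a_g; a_g < a_a; a_a < a_s; a_s < a_e; a_e < a_n, each given directly.

a_d < a_j < a_r < a_m < a_b < a_f < a_h < a_g < a_a < a_s < a_e < a_n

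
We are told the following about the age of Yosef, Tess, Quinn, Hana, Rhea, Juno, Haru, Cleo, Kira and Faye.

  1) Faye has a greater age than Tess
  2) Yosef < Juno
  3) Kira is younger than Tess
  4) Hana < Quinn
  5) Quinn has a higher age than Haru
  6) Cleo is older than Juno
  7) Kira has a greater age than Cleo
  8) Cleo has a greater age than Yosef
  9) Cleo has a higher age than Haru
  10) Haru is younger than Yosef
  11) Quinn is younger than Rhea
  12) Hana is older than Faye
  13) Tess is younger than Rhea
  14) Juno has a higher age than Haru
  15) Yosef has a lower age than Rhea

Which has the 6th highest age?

Kira

The consecutive relations fix a unique order: Haru < Yosef < Juno < Cleo < Kira < Tess < Faye < Hana < Quinn < Rhea.
Counting 6 from the largest end gives Kira.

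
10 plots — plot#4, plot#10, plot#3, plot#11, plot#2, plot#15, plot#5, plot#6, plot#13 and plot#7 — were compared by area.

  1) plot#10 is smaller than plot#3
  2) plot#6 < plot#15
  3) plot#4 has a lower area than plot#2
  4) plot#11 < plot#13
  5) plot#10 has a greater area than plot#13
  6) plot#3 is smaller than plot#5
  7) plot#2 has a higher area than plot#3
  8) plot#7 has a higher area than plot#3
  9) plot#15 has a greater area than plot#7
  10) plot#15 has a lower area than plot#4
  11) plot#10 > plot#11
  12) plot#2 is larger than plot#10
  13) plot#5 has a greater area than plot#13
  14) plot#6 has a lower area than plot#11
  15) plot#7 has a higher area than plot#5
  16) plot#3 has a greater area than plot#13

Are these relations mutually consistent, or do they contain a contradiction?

consistent

The single ordering plot#6 < plot#11 < plot#13 < plot#10 < plot#3 < plot#5 < plot#7 < plot#15 < plot#4 < plot#2 satisfies every listed relation, so no contradiction arises.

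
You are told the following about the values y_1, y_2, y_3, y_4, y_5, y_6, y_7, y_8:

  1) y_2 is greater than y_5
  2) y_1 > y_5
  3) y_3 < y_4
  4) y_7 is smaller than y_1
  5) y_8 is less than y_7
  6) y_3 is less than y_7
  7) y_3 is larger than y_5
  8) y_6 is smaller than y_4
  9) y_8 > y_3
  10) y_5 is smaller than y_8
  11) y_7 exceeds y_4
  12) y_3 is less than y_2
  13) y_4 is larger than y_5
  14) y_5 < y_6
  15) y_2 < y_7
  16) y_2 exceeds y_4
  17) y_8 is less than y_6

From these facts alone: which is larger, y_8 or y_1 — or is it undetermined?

y_8 < y_6 < y_4 < y_2 < y_7 < y_1, by transitivity through y_6, y_4, y_2, y_7.
So y_1 is larger.

y_1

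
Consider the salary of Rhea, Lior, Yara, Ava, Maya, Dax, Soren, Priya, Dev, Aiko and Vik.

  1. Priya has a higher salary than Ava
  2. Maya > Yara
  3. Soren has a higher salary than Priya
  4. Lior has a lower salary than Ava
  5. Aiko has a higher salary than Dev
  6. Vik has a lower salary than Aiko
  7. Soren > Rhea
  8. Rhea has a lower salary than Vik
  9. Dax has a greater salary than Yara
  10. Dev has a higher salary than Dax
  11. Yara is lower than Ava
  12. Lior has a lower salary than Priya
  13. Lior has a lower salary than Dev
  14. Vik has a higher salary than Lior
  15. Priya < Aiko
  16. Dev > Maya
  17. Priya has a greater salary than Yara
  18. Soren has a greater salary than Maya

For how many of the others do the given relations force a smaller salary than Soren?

The elements the relations force below Soren are Lior, Rhea, Yara, Ava, Maya, Priya — no chain reaches any other.
That is 6.

6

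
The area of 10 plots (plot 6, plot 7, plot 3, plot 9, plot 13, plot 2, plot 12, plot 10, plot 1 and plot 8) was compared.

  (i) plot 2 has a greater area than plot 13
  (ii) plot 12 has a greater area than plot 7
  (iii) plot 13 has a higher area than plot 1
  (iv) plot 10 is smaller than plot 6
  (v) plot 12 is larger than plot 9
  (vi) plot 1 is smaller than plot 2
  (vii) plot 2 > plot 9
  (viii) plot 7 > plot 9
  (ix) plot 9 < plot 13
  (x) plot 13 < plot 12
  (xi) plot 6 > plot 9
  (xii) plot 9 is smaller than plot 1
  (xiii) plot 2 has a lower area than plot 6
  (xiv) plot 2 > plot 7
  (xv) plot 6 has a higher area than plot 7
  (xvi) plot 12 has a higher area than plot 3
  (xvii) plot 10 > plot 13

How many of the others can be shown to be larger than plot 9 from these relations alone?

7

From plot 9 the given relations immediately reach plot 1, plot 13, plot 7, plot 12, plot 2, plot 6.
From those, plot 10 — 7 in total.
Nothing else is reachable above plot 9; 7 in all.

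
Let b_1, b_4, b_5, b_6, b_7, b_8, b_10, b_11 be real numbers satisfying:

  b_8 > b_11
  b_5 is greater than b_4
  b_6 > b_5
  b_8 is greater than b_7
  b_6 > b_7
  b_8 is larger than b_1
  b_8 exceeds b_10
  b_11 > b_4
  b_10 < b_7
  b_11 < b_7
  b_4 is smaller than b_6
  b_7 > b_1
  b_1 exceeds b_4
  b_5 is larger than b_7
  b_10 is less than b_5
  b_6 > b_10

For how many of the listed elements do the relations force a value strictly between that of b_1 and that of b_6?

2

The relations place b_1 below b_6. An element lies strictly between them when it is forced above b_1 and also forced below b_6.
Above b_1: {b_7, b_5, b_8}. Below b_6: {b_4, b_11, b_10, b_7, b_5}.
Intersection: {b_7, b_5} — 2.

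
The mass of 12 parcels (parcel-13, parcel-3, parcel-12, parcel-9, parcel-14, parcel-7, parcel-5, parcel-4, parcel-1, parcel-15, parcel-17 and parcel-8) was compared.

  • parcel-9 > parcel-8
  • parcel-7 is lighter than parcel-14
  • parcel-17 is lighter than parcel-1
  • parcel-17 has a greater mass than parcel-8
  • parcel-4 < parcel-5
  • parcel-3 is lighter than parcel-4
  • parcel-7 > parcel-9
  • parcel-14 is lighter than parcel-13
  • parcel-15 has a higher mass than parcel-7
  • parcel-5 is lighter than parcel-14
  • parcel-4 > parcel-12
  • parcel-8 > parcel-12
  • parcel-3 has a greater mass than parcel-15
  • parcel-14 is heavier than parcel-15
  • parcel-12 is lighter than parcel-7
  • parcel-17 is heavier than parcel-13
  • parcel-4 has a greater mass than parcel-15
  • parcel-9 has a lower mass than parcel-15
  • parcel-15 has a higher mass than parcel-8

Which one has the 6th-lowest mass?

The consecutive relations fix a unique order: parcel-12 < parcel-8 < parcel-9 < parcel-7 < parcel-15 < parcel-3 < parcel-4 < parcel-5 < parcel-14 < parcel-13 < parcel-17 < parcel-1.
The 6th smallest is parcel-3.

parcel-3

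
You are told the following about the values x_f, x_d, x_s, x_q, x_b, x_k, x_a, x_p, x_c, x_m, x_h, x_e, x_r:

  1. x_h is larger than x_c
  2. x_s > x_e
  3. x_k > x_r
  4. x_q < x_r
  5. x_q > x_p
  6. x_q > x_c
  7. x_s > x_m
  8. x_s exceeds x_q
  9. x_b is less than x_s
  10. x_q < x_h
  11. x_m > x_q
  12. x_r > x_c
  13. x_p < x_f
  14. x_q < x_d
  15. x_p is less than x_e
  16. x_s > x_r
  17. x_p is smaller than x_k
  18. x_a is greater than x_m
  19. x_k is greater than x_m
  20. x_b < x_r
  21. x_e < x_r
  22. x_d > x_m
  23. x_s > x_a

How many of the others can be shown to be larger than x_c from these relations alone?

8

From x_c the given relations immediately reach x_q, x_r, x_h.
From those, x_m, x_s, x_k, x_d — 7 in total.
From those, x_a — 8 in total.
Nothing else is reachable above x_c; 8 in all.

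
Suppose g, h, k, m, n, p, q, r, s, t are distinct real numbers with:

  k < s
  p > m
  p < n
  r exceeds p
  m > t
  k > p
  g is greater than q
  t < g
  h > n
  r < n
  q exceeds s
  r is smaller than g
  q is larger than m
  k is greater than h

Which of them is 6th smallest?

Chaining the given pairs: t < m < p < r < n < h < k < s < q < g.
The 6th smallest is h.

h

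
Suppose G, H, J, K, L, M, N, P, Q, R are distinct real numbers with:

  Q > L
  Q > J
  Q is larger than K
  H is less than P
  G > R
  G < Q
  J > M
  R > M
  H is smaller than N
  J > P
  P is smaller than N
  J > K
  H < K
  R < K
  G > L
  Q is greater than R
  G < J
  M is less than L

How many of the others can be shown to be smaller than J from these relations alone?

7

The elements the relations force below J are H, M, P, L, R, G, K — no chain reaches any other.
That is 7.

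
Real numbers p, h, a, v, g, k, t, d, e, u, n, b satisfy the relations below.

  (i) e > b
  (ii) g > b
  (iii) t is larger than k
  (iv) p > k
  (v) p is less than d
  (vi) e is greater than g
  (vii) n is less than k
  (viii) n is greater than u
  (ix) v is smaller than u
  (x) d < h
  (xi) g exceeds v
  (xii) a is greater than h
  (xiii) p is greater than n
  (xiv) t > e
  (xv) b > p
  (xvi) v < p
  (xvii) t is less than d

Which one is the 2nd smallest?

u

Chaining the given pairs: v < u < n < k < p < b < g < e < t < d < h < a.
The 2nd smallest is u.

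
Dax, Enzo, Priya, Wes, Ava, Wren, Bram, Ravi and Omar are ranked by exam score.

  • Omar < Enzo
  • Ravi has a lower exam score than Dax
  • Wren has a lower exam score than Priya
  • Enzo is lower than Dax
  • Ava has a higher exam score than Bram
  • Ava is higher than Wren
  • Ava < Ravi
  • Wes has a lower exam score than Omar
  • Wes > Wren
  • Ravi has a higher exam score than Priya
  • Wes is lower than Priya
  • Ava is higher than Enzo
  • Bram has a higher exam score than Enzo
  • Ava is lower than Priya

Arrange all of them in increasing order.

Wren < Wes < Omar < Enzo < Bram < Ava < Priya < Ravi < Dax

Nothing is placed below Wren, so it is least; from there Wren < Wes; Wes < Omar; Omar < Enzo; Enzo < Bram; Bram < Ava; Ava < Priya; Priya < Ravi; Ravi < Dax, each given directly.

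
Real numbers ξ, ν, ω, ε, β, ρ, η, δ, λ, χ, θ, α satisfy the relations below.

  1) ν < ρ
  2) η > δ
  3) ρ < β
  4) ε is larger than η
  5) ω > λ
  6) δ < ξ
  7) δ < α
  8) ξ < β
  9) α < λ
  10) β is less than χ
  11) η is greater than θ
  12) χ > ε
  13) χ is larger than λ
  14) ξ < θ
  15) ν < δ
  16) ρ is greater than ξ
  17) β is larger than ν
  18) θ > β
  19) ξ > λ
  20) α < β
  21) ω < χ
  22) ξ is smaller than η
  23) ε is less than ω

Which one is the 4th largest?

η

Piecing the relations together gives one ordering: ν < δ < α < λ < ξ < ρ < β < θ < η < ε < ω < χ.
Counting 4 from the largest end gives η.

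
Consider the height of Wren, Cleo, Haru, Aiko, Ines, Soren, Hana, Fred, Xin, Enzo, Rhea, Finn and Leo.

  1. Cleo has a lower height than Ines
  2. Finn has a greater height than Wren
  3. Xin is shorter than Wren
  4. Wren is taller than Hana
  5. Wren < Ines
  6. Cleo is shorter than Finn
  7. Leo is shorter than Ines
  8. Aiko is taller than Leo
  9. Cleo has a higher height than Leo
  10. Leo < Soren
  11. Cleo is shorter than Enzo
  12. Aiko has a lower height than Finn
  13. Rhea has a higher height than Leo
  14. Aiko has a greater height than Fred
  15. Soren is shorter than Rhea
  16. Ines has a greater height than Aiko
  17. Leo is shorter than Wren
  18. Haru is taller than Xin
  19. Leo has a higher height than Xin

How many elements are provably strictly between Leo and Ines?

3

Chaining upward from Leo reaches: Wren, Aiko, Cleo, Soren, Enzo, Rhea, Finn.
Chaining downward from Ines reaches: Xin, Fred, Hana, Wren, Aiko, Cleo.
Strictly between Leo and Ines are those in both lists: Wren, Aiko, Cleo — 3 elements.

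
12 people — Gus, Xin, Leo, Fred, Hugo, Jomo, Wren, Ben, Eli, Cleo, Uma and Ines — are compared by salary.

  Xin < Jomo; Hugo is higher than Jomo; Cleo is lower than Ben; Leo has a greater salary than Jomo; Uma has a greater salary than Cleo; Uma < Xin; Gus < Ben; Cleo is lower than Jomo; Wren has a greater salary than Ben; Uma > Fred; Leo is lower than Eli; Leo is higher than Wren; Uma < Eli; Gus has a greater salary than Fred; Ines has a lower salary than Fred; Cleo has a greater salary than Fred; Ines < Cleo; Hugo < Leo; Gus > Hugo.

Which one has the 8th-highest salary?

Xin

Chaining the given pairs: Ines < Fred < Cleo < Uma < Xin < Jomo < Hugo < Gus < Ben < Wren < Leo < Eli.
The 8th largest is Xin.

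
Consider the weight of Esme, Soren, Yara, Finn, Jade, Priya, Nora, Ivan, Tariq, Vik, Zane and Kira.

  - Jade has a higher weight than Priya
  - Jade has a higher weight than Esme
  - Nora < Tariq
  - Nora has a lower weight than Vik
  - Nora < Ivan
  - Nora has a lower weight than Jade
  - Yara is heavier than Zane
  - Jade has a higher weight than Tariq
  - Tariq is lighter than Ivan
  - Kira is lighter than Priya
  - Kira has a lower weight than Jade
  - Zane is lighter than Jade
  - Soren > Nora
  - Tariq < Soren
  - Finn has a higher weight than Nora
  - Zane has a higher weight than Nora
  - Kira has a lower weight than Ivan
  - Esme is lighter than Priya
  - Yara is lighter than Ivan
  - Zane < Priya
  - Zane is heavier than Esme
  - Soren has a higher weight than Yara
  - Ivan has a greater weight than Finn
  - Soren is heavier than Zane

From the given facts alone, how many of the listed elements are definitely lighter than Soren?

Directly below Soren: Nora, Zane, Tariq, Yara.
One step further: Esme (5 so far).
Nothing else is reachable below Soren; 5 in all.

5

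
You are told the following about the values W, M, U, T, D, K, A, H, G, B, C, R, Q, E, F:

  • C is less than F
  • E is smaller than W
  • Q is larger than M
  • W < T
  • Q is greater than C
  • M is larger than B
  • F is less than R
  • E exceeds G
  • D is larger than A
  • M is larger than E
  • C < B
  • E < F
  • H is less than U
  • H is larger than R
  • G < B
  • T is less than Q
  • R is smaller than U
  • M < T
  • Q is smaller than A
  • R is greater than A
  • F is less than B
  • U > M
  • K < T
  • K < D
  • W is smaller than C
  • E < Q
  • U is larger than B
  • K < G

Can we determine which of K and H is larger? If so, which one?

H

Chaining the given relations: K < G < E < W < C < F < B < M < T < Q < A < R < H.
So H is larger.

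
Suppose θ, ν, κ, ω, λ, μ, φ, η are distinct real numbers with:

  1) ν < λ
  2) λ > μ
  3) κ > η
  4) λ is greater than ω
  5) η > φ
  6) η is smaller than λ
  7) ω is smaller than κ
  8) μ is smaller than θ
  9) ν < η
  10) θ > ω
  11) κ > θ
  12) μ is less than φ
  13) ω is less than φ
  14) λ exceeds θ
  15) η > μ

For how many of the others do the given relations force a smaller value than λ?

Directly below λ: ν, ω, μ, θ, η.
One step further: φ (6 so far).
No other element is forced below λ by the given relations, so the count is 6.

6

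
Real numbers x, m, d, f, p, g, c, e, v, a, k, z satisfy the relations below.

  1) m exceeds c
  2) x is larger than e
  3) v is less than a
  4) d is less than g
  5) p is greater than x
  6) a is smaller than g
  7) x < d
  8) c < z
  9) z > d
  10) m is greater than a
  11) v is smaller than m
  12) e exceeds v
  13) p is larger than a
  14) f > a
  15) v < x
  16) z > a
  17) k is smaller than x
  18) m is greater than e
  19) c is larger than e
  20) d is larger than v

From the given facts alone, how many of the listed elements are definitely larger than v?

From v the given relations immediately reach e, x, d, a, m.
From those, c, g, p, z, f — 10 in total.
No other element is forced above v by the given relations, so the count is 10.

10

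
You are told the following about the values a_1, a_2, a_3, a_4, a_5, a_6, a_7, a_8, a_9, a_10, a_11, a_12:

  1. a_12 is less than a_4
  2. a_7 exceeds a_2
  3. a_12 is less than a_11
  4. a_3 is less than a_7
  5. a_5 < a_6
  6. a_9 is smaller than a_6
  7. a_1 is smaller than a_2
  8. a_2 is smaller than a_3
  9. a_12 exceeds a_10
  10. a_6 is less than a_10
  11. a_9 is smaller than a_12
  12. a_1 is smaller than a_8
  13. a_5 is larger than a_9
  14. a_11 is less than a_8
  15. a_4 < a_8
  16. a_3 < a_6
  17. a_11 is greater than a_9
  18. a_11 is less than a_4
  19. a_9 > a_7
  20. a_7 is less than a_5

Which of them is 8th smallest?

a_10

The consecutive relations fix a unique order: a_1 < a_2 < a_3 < a_7 < a_9 < a_5 < a_6 < a_10 < a_12 < a_11 < a_4 < a_8.
Counting 8 from the smallest end gives a_10.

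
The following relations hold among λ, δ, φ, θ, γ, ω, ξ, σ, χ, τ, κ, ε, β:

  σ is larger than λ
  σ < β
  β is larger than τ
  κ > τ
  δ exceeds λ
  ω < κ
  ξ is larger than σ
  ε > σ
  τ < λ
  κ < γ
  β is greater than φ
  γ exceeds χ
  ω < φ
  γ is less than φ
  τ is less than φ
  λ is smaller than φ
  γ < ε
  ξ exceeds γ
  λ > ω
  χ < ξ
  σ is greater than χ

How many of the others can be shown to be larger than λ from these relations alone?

From λ the given relations immediately reach δ, σ, φ.
From those, ε, ξ, β — 6 in total.
Nothing else is reachable above λ; 6 in all.

6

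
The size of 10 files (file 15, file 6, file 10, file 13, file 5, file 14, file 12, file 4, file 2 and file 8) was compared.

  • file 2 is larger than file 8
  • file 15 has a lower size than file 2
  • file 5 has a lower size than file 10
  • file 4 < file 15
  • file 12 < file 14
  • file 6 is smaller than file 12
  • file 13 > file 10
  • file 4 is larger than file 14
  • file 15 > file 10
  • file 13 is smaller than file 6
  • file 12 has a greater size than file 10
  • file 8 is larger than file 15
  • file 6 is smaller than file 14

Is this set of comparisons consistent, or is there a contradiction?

Every relation is compatible with file 5 < file 10 < file 13 < file 6 < file 12 < file 14 < file 4 < file 15 < file 8 < file 2; the set is consistent.

consistent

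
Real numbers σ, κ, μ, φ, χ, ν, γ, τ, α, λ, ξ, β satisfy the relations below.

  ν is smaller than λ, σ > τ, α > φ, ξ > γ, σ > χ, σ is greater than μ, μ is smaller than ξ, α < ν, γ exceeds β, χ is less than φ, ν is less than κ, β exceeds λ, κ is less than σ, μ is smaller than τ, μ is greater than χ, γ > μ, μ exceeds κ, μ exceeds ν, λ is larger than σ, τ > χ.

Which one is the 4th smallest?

Chaining the given pairs: χ < φ < α < ν < κ < μ < τ < σ < λ < β < γ < ξ.
Counting 4 from the smallest end gives ν.

ν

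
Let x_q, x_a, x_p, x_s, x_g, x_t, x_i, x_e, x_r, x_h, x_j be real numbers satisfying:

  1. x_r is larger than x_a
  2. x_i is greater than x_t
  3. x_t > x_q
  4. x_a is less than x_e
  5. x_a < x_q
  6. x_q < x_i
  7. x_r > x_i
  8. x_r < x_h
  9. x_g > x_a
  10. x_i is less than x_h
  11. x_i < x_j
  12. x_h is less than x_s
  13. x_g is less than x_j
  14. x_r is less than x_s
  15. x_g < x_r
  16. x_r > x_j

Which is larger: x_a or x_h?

Link the given pairs in sequence: x_a < x_q; x_q < x_t; x_t < x_i; x_i < x_j; x_j < x_r; x_r < x_h.
Together: x_a < x_q < x_t < x_i < x_j < x_r < x_h.
So x_a < x_h; x_h is the larger of the two.

x_h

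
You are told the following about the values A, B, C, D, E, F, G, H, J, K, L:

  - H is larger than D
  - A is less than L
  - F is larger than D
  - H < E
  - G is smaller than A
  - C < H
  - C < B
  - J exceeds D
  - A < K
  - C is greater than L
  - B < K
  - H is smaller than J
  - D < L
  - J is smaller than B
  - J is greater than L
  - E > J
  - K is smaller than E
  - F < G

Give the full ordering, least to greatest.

Nothing is placed below D, so it is least; from there D < F; F < G; G < A; A < L; L < C; C < H; H < J; J < B; B < K; K < E, each given directly.

D < F < G < A < L < C < H < J < B < K < E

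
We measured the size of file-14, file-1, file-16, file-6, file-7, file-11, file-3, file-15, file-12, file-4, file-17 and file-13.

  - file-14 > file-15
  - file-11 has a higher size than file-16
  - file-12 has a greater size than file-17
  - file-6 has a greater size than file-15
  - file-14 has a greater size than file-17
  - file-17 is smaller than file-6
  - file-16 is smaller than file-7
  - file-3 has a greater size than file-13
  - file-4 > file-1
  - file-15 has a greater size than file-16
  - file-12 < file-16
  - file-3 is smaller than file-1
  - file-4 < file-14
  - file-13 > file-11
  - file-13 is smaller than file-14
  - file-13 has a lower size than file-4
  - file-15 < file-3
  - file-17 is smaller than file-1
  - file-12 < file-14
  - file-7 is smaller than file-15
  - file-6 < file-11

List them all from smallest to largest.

file-17 < file-12 < file-16 < file-7 < file-15 < file-6 < file-11 < file-13 < file-3 < file-1 < file-4 < file-14

Nothing is placed below file-17, so it is least; from there file-17 < file-12; file-12 < file-16; file-16 < file-7; file-7 < file-15; file-15 < file-6; file-6 < file-11; file-11 < file-13; file-13 < file-3; file-3 < file-1; file-1 < file-4; file-4 < file-14, each given directly.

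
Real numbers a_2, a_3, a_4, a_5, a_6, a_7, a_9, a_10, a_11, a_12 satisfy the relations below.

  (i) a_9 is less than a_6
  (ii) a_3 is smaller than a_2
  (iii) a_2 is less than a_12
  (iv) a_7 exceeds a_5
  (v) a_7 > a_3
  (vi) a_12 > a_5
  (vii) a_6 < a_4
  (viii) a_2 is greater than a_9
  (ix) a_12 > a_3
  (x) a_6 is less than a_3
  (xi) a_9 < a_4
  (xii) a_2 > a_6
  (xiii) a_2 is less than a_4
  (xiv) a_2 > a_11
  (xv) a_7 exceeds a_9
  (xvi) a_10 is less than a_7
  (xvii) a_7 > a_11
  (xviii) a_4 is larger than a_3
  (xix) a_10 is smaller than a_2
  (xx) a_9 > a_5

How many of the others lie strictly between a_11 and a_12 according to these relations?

1

The relations place a_11 below a_12. An element lies strictly between them when it is forced above a_11 and also forced below a_12.
Above a_11: {a_2, a_7, a_4}. Below a_12: {a_5, a_10, a_9, a_6, a_3, a_2}.
Intersection: {a_2} — 1.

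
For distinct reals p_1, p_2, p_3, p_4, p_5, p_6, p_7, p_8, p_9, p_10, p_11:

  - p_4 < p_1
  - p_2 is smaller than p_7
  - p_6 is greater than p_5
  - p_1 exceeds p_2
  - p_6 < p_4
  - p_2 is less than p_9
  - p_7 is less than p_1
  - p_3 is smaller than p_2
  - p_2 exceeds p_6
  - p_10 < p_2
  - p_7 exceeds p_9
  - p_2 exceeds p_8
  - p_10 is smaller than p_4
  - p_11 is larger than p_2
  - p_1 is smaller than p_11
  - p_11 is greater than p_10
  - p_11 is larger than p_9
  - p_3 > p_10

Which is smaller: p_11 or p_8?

p_8 < p_2 and p_2 < p_9 give p_8 < p_9.
With p_9 < p_7: p_8 < p_2 < p_9 < p_7.
With p_7 < p_1: p_8 < p_2 < p_9 < p_7 < p_1.
With p_1 < p_11: p_8 < p_2 < p_9 < p_7 < p_1 < p_11.
So p_8 < p_11; p_8 is the smaller of the two.

p_8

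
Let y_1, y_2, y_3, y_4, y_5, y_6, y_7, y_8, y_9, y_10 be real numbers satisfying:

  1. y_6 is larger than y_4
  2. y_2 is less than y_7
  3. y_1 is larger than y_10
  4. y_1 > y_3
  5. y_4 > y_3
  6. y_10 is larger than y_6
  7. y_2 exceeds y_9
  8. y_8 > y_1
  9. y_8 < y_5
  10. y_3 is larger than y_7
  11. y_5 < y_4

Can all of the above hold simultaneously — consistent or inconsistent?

We have y_5 < y_4 stated directly, yet also y_4 < y_6 < y_10 < y_1 < y_8 < y_5 by chaining the others — so y_4 < y_5. Contradiction.

inconsistent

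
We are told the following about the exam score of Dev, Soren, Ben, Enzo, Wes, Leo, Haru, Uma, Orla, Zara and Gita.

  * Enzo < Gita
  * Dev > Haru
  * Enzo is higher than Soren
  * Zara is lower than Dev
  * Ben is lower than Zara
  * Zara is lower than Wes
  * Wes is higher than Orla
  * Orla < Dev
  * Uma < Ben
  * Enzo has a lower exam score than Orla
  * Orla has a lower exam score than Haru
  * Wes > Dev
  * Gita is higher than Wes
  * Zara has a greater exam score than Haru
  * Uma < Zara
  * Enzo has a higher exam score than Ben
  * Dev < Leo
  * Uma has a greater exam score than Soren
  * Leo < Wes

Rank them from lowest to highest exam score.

The consecutive links are each given: Soren < Uma; Uma < Ben; Ben < Enzo; Enzo < Orla; Orla < Haru; Haru < Zara; Zara < Dev; Dev < Leo; Leo < Wes; Wes < Gita.

Soren < Uma < Ben < Enzo < Orla < Haru < Zara < Dev < Leo < Wes < Gita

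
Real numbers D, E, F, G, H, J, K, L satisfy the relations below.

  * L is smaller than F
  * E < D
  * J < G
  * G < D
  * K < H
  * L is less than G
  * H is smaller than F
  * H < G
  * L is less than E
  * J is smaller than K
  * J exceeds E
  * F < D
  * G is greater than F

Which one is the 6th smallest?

F

Piecing the relations together gives one ordering: L < E < J < K < H < F < G < D.
Counting 6 from the smallest end gives F.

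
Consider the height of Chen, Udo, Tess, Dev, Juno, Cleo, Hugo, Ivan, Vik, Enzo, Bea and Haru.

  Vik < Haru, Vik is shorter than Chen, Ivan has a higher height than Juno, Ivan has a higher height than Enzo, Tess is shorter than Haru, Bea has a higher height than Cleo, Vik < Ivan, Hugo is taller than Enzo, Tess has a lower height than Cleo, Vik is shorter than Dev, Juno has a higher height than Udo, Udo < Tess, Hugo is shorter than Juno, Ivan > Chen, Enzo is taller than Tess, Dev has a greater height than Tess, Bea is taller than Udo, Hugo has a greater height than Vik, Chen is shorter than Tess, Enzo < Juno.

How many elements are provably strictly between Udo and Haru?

1

The relations place Udo below Haru. An element lies strictly between them when it is forced above Udo and also forced below Haru.
Above Udo: {Tess, Enzo, Cleo, Dev, Bea, Hugo, Juno, Ivan}. Below Haru: {Vik, Chen, Tess}.
Intersection: {Tess} — 1.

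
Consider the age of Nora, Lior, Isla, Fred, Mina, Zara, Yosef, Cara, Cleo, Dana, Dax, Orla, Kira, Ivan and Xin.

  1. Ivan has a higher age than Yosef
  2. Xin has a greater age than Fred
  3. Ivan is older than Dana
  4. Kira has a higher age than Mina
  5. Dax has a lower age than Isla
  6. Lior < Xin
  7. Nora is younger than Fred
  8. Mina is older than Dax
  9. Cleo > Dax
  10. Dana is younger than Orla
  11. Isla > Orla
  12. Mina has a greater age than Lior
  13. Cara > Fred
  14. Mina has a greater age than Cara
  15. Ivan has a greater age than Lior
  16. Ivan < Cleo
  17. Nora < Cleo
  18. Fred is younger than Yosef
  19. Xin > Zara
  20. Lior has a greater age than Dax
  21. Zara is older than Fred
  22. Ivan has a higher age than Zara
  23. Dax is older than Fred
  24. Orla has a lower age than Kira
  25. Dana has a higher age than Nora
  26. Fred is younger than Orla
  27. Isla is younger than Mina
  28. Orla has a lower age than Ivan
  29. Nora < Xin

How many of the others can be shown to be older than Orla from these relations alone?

From Orla the given relations immediately reach Isla, Ivan, Kira.
From those, Cleo, Mina — 5 in total.
Nothing else is reachable above Orla; 5 in all.

5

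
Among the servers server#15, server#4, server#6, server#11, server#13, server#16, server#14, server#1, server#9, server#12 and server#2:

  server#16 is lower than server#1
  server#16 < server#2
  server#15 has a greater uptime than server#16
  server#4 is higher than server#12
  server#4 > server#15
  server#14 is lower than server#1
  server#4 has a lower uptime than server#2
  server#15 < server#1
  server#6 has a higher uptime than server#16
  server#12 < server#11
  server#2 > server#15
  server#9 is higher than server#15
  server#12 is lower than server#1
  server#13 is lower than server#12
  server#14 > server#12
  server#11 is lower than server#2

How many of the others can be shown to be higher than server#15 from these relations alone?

From server#15 the given relations immediately reach server#4, server#2, server#9, server#1.
Nothing else is reachable above server#15; 4 in all.

4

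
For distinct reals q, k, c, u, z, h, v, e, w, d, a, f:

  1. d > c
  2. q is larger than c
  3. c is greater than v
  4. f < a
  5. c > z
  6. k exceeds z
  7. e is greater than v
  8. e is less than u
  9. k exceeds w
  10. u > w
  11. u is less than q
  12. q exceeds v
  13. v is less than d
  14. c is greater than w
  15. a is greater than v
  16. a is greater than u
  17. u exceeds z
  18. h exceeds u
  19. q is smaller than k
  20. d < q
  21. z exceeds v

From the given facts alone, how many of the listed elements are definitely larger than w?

7

From w the given relations immediately reach c, u, k.
From those, h, d, a, q — 7 in total.
Nothing else is reachable above w; 7 in all.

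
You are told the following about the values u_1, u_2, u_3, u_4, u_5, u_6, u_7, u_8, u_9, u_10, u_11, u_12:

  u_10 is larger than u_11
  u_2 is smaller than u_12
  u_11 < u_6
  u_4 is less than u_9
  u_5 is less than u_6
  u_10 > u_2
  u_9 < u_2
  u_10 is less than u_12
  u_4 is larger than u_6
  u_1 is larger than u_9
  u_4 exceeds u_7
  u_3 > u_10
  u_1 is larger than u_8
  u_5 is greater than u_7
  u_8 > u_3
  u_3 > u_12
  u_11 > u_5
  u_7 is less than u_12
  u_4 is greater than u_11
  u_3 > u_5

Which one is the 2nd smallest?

u_5

Piecing the relations together gives one ordering: u_7 < u_5 < u_11 < u_6 < u_4 < u_9 < u_2 < u_10 < u_12 < u_3 < u_8 < u_1.
The 2nd smallest is u_5.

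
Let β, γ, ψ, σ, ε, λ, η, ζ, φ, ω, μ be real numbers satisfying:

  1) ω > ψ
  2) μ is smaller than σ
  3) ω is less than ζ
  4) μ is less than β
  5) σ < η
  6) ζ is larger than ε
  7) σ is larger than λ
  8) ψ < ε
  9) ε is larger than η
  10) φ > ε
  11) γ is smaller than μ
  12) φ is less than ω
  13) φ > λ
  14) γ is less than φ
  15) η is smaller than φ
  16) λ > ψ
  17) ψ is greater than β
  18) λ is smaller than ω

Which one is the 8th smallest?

ε

The consecutive relations fix a unique order: γ < μ < β < ψ < λ < σ < η < ε < φ < ω < ζ.
The 8th smallest is ε.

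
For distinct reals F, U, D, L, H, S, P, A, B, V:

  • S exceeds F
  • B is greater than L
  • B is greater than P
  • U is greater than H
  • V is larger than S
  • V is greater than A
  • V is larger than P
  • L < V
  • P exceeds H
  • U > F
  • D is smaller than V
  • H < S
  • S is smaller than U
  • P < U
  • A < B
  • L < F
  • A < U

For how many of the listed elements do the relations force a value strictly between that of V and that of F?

1

Chaining upward from F reaches: S, U.
Chaining downward from V reaches: A, D, H, L, P, S.
Strictly between F and V are those in both lists: S — 1 element.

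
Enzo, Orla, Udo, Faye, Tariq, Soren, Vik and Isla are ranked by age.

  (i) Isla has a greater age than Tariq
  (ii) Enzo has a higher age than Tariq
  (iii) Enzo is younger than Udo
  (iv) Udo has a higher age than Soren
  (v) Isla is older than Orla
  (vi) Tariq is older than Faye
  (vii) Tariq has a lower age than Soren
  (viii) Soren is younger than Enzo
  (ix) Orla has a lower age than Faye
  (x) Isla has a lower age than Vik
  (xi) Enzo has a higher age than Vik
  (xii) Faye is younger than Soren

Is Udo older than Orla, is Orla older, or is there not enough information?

Udo

The relevant relations are Orla < Faye; Faye < Tariq; Tariq < Isla; Isla < Vik; Vik < Enzo; Enzo < Udo.
Chaining these gives Orla < Faye < Tariq < Isla < Vik < Enzo < Udo.
So Udo is older.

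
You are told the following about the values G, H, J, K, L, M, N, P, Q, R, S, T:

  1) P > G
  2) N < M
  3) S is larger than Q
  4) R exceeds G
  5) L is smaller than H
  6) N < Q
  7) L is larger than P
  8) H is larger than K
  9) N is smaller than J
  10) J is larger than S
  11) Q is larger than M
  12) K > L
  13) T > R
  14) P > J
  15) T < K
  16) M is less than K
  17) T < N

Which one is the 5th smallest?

M

Chaining the given pairs: G < R < T < N < M < Q < S < J < P < L < K < H.
Counting 5 from the smallest end gives M.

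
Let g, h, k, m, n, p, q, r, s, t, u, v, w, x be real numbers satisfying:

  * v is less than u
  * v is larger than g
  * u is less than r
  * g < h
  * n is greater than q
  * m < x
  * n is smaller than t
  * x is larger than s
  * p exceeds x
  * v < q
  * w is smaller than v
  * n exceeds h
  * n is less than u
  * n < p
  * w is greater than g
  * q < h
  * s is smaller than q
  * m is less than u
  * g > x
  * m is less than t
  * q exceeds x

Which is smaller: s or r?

s < x and x < g give s < g.
With g < w: s < x < g < w.
Then w < v extends the chain to v.
With v < q: s < x < g < w < v < q.
Then q < h extends the chain to h.
Then h < n extends the chain to n.
Then n < u extends the chain to u.
Then u < r extends the chain to r.
So s < r; s is the smaller of the two.

s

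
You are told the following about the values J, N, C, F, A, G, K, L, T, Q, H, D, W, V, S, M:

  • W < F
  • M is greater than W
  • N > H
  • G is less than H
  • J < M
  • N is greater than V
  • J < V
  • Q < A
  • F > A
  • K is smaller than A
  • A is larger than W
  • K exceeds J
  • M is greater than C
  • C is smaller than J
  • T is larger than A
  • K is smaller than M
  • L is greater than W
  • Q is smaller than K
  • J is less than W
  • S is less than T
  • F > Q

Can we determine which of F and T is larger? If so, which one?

undetermined

Following every chain through T: below T we get C, Q, J, K, W, A, S.
F is not reached, and no chain runs the other way from F to T.
So the given relations leave the order of T and F undetermined.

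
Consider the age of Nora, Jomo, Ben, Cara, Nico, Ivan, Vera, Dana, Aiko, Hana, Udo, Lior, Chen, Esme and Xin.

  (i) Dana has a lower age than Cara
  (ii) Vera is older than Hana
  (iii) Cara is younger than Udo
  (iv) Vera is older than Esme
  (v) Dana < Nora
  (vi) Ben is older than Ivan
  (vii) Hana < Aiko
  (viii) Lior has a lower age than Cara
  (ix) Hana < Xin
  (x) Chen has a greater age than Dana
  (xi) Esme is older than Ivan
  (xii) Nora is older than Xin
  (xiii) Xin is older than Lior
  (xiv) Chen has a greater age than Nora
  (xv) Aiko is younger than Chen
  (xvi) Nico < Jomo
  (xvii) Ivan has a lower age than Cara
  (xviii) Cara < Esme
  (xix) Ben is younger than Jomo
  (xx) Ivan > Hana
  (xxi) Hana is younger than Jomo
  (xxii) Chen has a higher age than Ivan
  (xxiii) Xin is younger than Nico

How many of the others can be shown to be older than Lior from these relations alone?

From Lior the given relations immediately reach Xin, Cara.
From those, Nico, Udo, Esme, Nora — 6 in total.
From those, Jomo, Chen, Vera — 9 in total.
Nothing else is reachable above Lior; 9 in all.

9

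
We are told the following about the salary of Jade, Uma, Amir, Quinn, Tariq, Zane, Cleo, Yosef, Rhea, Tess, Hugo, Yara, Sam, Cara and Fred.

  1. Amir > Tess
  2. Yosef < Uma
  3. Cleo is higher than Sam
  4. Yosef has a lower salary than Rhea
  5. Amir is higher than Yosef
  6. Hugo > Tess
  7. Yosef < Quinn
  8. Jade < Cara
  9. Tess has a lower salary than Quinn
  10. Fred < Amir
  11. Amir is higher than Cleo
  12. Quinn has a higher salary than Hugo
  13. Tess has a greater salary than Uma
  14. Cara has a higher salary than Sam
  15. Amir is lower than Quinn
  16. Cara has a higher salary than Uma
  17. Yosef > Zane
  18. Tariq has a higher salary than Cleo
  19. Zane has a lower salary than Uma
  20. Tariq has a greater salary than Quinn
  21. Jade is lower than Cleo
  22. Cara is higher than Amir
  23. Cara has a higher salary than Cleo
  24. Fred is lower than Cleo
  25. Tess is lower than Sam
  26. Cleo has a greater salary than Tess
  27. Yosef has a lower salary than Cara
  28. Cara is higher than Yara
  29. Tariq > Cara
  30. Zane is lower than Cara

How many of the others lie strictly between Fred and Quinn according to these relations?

The relations place Fred below Quinn. An element lies strictly between them when it is forced above Fred and also forced below Quinn.
Above Fred: {Cleo, Amir, Cara, Tariq}. Below Quinn: {Zane, Yosef, Uma, Jade, Tess, Sam, Hugo, Cleo, Amir}.
Intersection: {Cleo, Amir} — 2.

2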